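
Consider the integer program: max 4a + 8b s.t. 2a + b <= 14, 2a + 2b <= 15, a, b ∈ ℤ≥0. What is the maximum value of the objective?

56

(a,b)=(0,7) is feasible, giving 56.
(a,b)=(1,6) is feasible, giving 52.
(a,b)=(0,6) is feasible, giving 48.
No feasible integer point exceeds 56.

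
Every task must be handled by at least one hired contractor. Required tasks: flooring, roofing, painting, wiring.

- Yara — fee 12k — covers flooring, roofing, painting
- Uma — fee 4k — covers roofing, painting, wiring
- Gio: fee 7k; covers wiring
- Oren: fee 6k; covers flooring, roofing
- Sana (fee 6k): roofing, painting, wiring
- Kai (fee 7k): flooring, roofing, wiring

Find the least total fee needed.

Choose Uma and Oren: together they cover flooring, roofing, painting, wiring — every task.
Total fee: 4 + 6 = 10.
No cover costs less than 10.

10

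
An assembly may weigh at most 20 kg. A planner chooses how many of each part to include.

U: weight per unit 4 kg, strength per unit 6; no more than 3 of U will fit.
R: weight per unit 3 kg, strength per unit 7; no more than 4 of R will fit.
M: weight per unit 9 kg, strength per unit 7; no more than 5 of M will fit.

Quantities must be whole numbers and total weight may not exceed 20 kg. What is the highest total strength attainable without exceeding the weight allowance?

40

2×U and 4×R: weight 20 ≤ 20, strength 2·6 + 4·7 = 40.
1×U and 4×R: weight 16 ≤ 20, strength 1·6 + 4·7 = 34.
Best is 40.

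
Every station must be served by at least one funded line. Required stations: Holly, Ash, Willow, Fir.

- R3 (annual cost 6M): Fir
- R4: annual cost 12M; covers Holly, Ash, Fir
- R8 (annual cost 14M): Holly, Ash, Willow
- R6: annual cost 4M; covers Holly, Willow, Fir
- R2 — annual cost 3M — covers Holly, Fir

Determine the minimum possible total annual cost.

Choose R4 and R6: together they cover Holly, Ash, Willow, Fir — every station.
Total annual cost: 12 + 4 = 16.
No cover costs less than 16.

16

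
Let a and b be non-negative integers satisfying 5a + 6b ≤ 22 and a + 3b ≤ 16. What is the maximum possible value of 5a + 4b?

20

(a,b)=(4,0) is feasible, giving 20.
(a,b)=(3,1) is feasible, giving 19.
No feasible integer point exceeds 20.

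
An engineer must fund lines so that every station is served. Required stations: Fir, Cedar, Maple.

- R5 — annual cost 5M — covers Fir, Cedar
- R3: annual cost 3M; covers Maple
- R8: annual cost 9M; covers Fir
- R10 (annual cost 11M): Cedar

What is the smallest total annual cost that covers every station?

8

This is a weighted set-cover instance.
Choose R5 and R3: together they cover Fir, Cedar, Maple — every station.
Total annual cost: 5 + 3 = 8.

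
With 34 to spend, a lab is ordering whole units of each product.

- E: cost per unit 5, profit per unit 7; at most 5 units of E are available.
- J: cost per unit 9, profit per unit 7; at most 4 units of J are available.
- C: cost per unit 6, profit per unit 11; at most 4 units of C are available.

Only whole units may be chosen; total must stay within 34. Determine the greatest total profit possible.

This is a bounded integer knapsack.
3×E and 3×C: cost 33 ≤ 34, profit 3·7 + 3·11 = 54.
2×E and 4×C: cost 34 ≤ 34, profit 2·7 + 4·11 = 58.
Best is 58.

58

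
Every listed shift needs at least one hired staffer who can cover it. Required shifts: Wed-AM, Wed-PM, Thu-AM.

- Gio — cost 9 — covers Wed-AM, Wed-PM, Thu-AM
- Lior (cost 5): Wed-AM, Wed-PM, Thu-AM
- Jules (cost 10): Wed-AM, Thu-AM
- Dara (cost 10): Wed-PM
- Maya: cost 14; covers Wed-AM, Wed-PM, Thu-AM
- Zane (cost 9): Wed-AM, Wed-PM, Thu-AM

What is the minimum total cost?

5

Lior alone covers Wed-AM, Wed-PM, Thu-AM — every shift.
Total cost: 5.
No cover costs less than 5.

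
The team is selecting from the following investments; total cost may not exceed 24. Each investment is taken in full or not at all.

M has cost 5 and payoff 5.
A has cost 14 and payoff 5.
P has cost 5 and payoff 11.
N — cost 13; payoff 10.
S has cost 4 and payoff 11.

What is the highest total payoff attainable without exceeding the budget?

32

Allowing fractional choices, the relaxed optimum would be about 34.7, but investments are indivisible.
M + P + S: cost 5 + 5 + 4 = 14 ≤ 24, payoff 5 + 11 + 11 = 27.
A + P + S: cost 14 + 5 + 4 = 23 ≤ 24, payoff 5 + 11 + 11 = 27.
P + N + S: cost 5 + 13 + 4 = 22 ≤ 24, payoff 11 + 10 + 11 = 32.
Best is P, N, and S with total payoff 32.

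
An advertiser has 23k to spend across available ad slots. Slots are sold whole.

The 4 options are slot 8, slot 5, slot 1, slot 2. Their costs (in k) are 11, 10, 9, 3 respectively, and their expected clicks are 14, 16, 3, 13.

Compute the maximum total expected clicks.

Take slot 5, slot 1, and slot 2: cost 10 + 9 + 3 = 22 ≤ 23, expected clicks 16 + 3 + 13 = 32.
No other feasible combination does better.

32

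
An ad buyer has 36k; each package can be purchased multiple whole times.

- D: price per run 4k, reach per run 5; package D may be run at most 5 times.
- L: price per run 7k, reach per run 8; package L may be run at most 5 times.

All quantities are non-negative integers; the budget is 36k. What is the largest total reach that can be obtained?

42

This is a bounded integer knapsack.
Take 2×D and 4×L: price 36 ≤ 36, reach 2·5 + 4·8 = 42.
No other integer combination yields more.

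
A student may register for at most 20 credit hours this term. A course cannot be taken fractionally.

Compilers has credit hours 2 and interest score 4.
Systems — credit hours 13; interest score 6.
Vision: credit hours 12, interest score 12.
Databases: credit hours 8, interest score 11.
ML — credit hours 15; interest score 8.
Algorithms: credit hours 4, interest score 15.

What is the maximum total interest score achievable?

This is an integer program with binary decision variables.
Allowing fractional choices, the relaxed optimum would be about 36.0, but courses are indivisible.
Compilers + Vision + Algorithms: credit hours 2 + 12 + 4 = 18 ≤ 20, interest score 4 + 12 + 15 = 31.
Compilers + Databases + Algorithms: credit hours 2 + 8 + 4 = 14 ≤ 20, interest score 4 + 11 + 15 = 30.
Vision + Algorithms: credit hours 12 + 4 = 16 ≤ 20, interest score 12 + 15 = 27.
Best is Compilers, Vision, and Algorithms with total interest score 31.

31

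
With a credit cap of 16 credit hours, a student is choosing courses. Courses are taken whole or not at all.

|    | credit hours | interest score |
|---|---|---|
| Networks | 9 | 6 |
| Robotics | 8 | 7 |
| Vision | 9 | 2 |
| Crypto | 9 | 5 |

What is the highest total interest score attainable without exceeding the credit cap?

Allowing fractional choices, the relaxed optimum would be about 12.3, but courses are indivisible.
Networks: credit hours 9 ≤ 16, interest score 6.
Crypto: credit hours 9 ≤ 16, interest score 5.
Robotics: credit hours 8 ≤ 16, interest score 7.
Best is Robotics with total interest score 7.

7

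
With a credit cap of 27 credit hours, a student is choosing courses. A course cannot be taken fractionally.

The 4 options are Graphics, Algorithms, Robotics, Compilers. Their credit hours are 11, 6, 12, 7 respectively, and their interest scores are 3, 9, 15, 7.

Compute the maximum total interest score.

31

Allowing fractional choices, the relaxed optimum would be about 31.5, but courses are indivisible.
Algorithms + Robotics: credit hours 6 + 12 = 18 ≤ 27, interest score 9 + 15 = 24.
Algorithms + Robotics + Compilers: credit hours 6 + 12 + 7 = 25 ≤ 27, interest score 9 + 15 + 7 = 31.
Best is Algorithms, Robotics, and Compilers with total interest score 31.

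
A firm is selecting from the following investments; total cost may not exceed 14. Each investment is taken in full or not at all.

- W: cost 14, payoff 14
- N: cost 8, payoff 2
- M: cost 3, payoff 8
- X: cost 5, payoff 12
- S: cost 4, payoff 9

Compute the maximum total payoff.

Take M, X, and S: cost 3 + 5 + 4 = 12 ≤ 14, payoff 8 + 12 + 9 = 29.
No other feasible combination does better.

29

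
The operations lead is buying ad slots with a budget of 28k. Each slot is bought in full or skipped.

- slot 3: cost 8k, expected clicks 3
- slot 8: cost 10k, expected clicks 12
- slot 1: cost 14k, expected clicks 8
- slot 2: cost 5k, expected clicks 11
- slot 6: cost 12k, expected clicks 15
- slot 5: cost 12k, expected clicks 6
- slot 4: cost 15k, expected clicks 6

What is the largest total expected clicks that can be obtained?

Allowing fractional choices, the relaxed optimum would be about 38.6, but ad slots are indivisible.
slot 8 + slot 2 + slot 5: cost 10 + 5 + 12 = 27 ≤ 28, expected clicks 12 + 11 + 6 = 29.
slot 8 + slot 2 + slot 6: cost 10 + 5 + 12 = 27 ≤ 28, expected clicks 12 + 11 + 15 = 38.
slot 3 + slot 2 + slot 6: cost 8 + 5 + 12 = 25 ≤ 28, expected clicks 3 + 11 + 15 = 29.
Best is slot 8, slot 2, and slot 6 with total expected clicks 38.

38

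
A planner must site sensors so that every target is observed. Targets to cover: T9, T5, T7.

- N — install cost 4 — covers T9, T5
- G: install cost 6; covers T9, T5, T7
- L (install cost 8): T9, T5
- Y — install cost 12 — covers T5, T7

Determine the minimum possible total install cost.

This is an integer covering problem.
G alone covers T9, T5, T7 — every target.
Total install cost: 6.

6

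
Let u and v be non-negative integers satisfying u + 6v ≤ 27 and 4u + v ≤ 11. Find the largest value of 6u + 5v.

27

Relaxing integrality, the LP optimum is 31.26 at (u,v) = (1.7, 4.22), which is not an integer point.
(u,v)=(2,3): 1·2+6·3=20≤27, 4·2+1·3=11≤11, objective 27.
(u,v)=(1,4): 1·1+6·4=25≤27, 4·1+1·4=8≤11, objective 26.
(u,v)=(2,2): 1·2+6·2=14≤27, 4·2+1·2=10≤11, objective 22.
No feasible integer point exceeds 27.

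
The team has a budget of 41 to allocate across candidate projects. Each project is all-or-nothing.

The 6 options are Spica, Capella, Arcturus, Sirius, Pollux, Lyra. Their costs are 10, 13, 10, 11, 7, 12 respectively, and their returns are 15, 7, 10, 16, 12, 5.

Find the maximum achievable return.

53

Treat it as a binary knapsack problem.
Spica + Arcturus + Sirius + Pollux: cost 10 + 10 + 11 + 7 = 38 ≤ 41, return 15 + 10 + 16 + 12 = 53.
Spica + Capella + Sirius + Pollux: cost 10 + 13 + 11 + 7 = 41 ≤ 41, return 15 + 7 + 16 + 12 = 50.
Spica + Sirius + Pollux + Lyra: cost 10 + 11 + 7 + 12 = 40 ≤ 41, return 15 + 16 + 12 + 5 = 48.
Best is Spica, Arcturus, Sirius, and Pollux with total return 53.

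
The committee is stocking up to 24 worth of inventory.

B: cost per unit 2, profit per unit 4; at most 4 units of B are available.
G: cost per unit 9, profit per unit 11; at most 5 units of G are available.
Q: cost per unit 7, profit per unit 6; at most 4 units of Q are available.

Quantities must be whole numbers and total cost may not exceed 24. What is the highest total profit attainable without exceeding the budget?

This is a bounded integer knapsack.
B has the best ratio (4/2); taking only B gives at most 4×4 = 16 (stopped by the supply cap of 4).
Mixing does better — 3×B and 2×G: cost 24 ≤ 24, profit 3·4 + 2·11 = 34.

34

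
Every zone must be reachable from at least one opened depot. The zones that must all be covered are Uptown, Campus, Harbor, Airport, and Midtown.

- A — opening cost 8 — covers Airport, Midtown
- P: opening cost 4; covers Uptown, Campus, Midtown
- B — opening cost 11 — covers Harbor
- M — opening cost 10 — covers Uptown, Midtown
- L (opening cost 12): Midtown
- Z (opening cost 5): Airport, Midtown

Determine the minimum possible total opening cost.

Choose P, B, and Z: together they cover Uptown, Campus, Harbor, Airport, Midtown — every zone.
Total opening cost: 4 + 11 + 5 = 20.
No cover costs less than 20.

20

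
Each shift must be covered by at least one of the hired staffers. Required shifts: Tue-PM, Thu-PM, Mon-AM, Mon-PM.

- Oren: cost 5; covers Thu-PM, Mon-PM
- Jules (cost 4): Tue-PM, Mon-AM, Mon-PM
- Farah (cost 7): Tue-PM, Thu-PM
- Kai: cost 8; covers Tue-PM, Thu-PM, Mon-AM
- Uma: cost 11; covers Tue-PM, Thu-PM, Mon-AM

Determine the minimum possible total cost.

Choose Oren and Jules: together they cover Tue-PM, Thu-PM, Mon-AM, Mon-PM — every shift.
Total cost: 5 + 4 = 9.
No cover costs less than 9.

9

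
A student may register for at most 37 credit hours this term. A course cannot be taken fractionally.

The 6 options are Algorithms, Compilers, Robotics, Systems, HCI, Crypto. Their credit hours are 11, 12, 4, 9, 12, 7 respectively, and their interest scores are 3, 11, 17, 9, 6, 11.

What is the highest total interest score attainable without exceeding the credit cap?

Allowing fractional choices, the relaxed optimum would be about 50.5, but courses are indivisible.
Compilers + Robotics + Systems + Crypto: credit hours 12 + 4 + 9 + 7 = 32 ≤ 37, interest score 11 + 17 + 9 + 11 = 48.
Compilers + Robotics + HCI + Crypto: credit hours 12 + 4 + 12 + 7 = 35 ≤ 37, interest score 11 + 17 + 6 + 11 = 45.
Robotics + Systems + HCI + Crypto: credit hours 4 + 9 + 12 + 7 = 32 ≤ 37, interest score 17 + 9 + 6 + 11 = 43.
Best is Compilers, Robotics, Systems, and Crypto with total interest score 48.

48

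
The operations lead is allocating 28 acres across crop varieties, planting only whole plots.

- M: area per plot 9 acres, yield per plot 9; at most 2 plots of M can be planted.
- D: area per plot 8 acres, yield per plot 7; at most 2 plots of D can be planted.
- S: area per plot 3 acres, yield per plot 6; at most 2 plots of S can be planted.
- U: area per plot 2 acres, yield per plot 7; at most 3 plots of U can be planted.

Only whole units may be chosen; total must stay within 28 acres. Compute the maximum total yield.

47

2×D, 2×S, and 3×U: area 28 ≤ 28, yield 2·7 + 2·6 + 3·7 = 47.
2×M, 1×S, and 3×U: area 27 ≤ 28, yield 2·9 + 1·6 + 3·7 = 45.
Best is 47.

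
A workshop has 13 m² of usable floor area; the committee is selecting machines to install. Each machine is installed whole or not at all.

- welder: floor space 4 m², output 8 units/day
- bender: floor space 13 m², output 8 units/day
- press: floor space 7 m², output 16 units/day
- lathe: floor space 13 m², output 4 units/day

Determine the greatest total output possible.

This is a 0-1 knapsack instance.
Take welder and press: floor space 4 + 7 = 11 ≤ 13, output 8 + 16 = 24.
No other feasible combination does better.

24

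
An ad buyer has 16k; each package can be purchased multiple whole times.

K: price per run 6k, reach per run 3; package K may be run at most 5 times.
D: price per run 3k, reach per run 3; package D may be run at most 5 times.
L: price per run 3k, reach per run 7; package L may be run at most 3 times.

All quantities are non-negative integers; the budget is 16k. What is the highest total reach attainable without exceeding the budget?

This is a bounded integer knapsack.
L has the best ratio (7/3); taking only L gives at most 3×7 = 21 (stopped by the supply cap of 3).
Mixing does better — 2×D and 3×L: price 15 ≤ 16, reach 2·3 + 3·7 = 27.

27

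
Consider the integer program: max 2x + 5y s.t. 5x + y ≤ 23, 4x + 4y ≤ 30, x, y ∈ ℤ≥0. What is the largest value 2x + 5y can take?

The continuous relaxation peaks at (0, 7.5) with value 37.50; rounding to a feasible lattice point costs some objective.
(x,y)=(0,7): 5·0+1·7=7≤23, 4·0+4·7=28≤30, objective 35.
(x,y)=(1,6): 5·1+1·6=11≤23, 4·1+4·6=28≤30, objective 32.
(x,y)=(0,6): 5·0+1·6=6≤23, 4·0+4·6=24≤30, objective 30.
No feasible integer point exceeds 35.

35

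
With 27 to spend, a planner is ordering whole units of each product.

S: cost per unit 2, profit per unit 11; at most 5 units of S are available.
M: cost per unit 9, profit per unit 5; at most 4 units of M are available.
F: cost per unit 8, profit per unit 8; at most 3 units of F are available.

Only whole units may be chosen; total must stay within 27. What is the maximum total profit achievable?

71

S has the best ratio (11/2); taking only S gives at most 5×11 = 55 (stopped by the supply cap of 5).
Mixing does better — 5×S and 2×F: cost 26 ≤ 27, profit 5·11 + 2·8 = 71.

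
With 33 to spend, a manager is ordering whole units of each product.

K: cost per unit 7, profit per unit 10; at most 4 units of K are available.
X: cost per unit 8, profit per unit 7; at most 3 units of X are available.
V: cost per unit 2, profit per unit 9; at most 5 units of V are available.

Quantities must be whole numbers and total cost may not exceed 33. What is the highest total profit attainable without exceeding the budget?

Take 3×K and 5×V: cost 31 ≤ 33, profit 3·10 + 5·9 = 75.
V has the best ratio (9/2) and is taken to its limit of 5; remaining capacity is filled optimally with the others.

75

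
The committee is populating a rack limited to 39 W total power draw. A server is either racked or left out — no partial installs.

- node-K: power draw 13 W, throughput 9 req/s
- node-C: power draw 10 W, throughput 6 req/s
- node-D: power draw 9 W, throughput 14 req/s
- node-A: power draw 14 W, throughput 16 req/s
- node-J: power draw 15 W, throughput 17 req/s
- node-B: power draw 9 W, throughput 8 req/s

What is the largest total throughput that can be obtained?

node-D + node-A + node-J: power draw 9 + 14 + 15 = 38 ≤ 39, throughput 14 + 16 + 17 = 47.
node-A + node-J + node-B: power draw 14 + 15 + 9 = 38 ≤ 39, throughput 16 + 17 + 8 = 41.
node-K + node-D + node-J: power draw 13 + 9 + 15 = 37 ≤ 39, throughput 9 + 14 + 17 = 40.
Best is node-D, node-A, and node-J with total throughput 47.

47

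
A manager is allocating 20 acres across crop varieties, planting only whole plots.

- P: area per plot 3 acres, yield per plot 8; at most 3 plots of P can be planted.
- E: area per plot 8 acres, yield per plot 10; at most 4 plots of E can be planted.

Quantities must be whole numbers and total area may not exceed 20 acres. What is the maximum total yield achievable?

34

Take 3×P and 1×E: area 17 ≤ 20, yield 3·8 + 1·10 = 34.
P has the best ratio (8/3) and is taken to its limit of 3; remaining capacity is filled optimally with the others.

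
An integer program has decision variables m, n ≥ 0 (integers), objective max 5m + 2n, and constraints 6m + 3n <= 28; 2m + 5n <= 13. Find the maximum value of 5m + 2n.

The continuous relaxation peaks at (4.67, 0) with value 23.33; rounding to a feasible lattice point costs some objective.
(m,n)=(4,1): 6·4+3·1=27≤28, 2·4+5·1=13≤13, objective 22.
(m,n)=(4,0): 6·4+3·0=24≤28, 2·4+5·0=8≤13, objective 20.
Maximum is 22 at (m,n)=(4,1).

22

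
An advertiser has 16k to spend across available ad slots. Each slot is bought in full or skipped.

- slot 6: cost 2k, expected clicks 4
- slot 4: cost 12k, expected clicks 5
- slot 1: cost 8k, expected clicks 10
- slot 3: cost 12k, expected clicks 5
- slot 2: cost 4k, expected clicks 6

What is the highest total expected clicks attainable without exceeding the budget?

20

Take slot 6, slot 1, and slot 2: cost 2 + 8 + 4 = 14 ≤ 16, expected clicks 4 + 10 + 6 = 20.
No other feasible combination does better.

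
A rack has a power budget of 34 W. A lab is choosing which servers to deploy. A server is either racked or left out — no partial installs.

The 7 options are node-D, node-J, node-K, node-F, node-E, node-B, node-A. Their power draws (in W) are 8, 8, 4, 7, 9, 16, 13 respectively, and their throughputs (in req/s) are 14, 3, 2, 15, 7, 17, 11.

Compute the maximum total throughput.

46

Take node-D, node-F, and node-B: power draw 8 + 7 + 16 = 31 ≤ 34, throughput 14 + 15 + 17 = 46.
No other feasible combination does better.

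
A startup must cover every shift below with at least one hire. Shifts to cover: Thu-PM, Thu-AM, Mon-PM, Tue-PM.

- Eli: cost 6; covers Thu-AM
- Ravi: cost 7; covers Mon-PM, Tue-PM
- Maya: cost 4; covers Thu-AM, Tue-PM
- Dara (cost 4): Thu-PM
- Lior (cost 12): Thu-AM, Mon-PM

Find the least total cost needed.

This is an integer covering problem.
Choose Ravi, Maya, and Dara: together they cover Thu-PM, Thu-AM, Mon-PM, Tue-PM — every shift.
Total cost: 7 + 4 + 4 = 15.
No cover costs less than 15.

15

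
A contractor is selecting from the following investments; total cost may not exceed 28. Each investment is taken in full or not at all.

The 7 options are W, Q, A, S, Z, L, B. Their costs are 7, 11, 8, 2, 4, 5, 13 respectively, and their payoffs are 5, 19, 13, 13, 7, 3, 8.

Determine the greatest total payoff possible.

52

Allowing fractional choices, the relaxed optimum would be about 54.1, but investments are indivisible.
Q + A + S + Z: cost 11 + 8 + 2 + 4 = 25 ≤ 28, payoff 19 + 13 + 13 + 7 = 52.
Q + A + S + L: cost 11 + 8 + 2 + 5 = 26 ≤ 28, payoff 19 + 13 + 13 + 3 = 48.
W + Q + A + S: cost 7 + 11 + 8 + 2 = 28 ≤ 28, payoff 5 + 19 + 13 + 13 = 50.
Best is Q, A, S, and Z with total payoff 52.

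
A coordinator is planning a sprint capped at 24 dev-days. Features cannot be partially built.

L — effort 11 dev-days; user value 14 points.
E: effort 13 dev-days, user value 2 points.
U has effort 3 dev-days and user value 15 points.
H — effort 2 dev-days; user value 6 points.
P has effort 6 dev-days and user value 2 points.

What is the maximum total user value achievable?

Allowing fractional choices, the relaxed optimum would be about 37.3, but features are indivisible.
L + U + H: effort 11 + 3 + 2 = 16 ≤ 24, user value 14 + 15 + 6 = 35.
L + U + P: effort 11 + 3 + 6 = 20 ≤ 24, user value 14 + 15 + 2 = 31.
L + U + H + P: effort 11 + 3 + 2 + 6 = 22 ≤ 24, user value 14 + 15 + 6 + 2 = 37.
Best is L, U, H, and P with total user value 37.

37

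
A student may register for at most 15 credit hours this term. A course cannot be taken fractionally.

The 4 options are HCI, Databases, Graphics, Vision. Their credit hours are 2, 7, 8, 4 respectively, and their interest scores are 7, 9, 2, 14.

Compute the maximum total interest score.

30

This is a 0-1 knapsack instance.
Allowing fractional choices, the relaxed optimum would be about 30.5, but courses are indivisible.
HCI + Databases + Vision: credit hours 2 + 7 + 4 = 13 ≤ 15, interest score 7 + 9 + 14 = 30.
Databases + Vision: credit hours 7 + 4 = 11 ≤ 15, interest score 9 + 14 = 23.
Best is HCI, Databases, and Vision with total interest score 30.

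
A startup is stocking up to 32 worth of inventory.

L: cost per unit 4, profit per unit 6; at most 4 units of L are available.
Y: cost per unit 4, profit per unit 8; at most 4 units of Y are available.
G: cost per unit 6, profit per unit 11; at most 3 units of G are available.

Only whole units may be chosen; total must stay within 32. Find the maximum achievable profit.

60

2×L, 3×Y, and 2×G: cost 32 ≤ 32, profit 2·6 + 3·8 + 2·11 = 58.
1×L, 4×Y, and 2×G: cost 32 ≤ 32, profit 1·6 + 4·8 + 2·11 = 60.
Best is 60.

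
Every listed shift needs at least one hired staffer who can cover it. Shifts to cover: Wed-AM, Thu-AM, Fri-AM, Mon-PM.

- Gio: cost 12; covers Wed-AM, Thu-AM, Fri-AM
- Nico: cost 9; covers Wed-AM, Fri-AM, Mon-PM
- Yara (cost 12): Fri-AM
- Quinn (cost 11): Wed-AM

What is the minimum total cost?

21

Choose Gio and Nico: together they cover Wed-AM, Thu-AM, Fri-AM, Mon-PM — every shift.
Total cost: 12 + 9 = 21.
No cover costs less than 21.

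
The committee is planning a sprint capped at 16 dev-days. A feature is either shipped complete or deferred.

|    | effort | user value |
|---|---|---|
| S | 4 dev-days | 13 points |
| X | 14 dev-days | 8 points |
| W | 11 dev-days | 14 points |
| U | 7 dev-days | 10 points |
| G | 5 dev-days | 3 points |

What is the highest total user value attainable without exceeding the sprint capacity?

27

Take S and W: effort 4 + 11 = 15 ≤ 16, user value 13 + 14 = 27.
No other feasible combination does better.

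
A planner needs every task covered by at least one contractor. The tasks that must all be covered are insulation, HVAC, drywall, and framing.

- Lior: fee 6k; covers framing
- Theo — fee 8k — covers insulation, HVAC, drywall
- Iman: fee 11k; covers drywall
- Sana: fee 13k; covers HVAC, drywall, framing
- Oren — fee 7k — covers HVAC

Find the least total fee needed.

Choose Lior and Theo: together they cover insulation, HVAC, drywall, framing — every task.
Total fee: 6 + 8 = 14.

14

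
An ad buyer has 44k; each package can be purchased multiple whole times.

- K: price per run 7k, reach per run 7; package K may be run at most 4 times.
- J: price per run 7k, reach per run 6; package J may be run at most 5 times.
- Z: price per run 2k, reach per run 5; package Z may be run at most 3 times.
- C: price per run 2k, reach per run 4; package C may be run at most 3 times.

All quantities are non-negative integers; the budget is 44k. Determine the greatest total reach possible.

55

This is a bounded integer knapsack.
Take 4×K, 3×Z, and 3×C: price 40 ≤ 44, reach 4·7 + 3·5 + 3·4 = 55.
Z has the best ratio (5/2) and is taken to its limit of 3; remaining capacity is filled optimally with the others.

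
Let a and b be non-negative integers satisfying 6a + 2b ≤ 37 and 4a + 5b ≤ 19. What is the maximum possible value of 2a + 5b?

17

(a,b)=(1,3): 6·1+2·3=12≤37, 4·1+5·3=19≤19, objective 17.
(a,b)=(0,3): 6·0+2·3=6≤37, 4·0+5·3=15≤19, objective 15.
(a,b)=(2,2): 6·2+2·2=16≤37, 4·2+5·2=18≤19, objective 14.
(a,b)=(1,2): 6·1+2·2=10≤37, 4·1+5·2=14≤19, objective 12.
The best lattice point is (1,3), giving 17.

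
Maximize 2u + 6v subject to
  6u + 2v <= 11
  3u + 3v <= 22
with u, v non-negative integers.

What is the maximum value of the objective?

(u,v)=(0,5): 6·0+2·5=10≤11, 3·0+3·5=15≤22, objective 30.
(u,v)=(0,4): 6·0+2·4=8≤11, 3·0+3·4=12≤22, objective 24.
The best lattice point is (0,5), giving 30.

30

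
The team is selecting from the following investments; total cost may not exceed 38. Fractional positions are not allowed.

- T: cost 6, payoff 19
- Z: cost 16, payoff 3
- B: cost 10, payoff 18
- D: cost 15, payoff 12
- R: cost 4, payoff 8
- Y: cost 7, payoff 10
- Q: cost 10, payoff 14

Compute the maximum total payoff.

T + B + Y + Q: cost 6 + 10 + 7 + 10 = 33 ≤ 38, payoff 19 + 18 + 10 + 14 = 61.
T + B + R + Y + Q: cost 6 + 10 + 4 + 7 + 10 = 37 ≤ 38, payoff 19 + 18 + 8 + 10 + 14 = 69.
Best is T, B, R, Y, and Q with total payoff 69.

69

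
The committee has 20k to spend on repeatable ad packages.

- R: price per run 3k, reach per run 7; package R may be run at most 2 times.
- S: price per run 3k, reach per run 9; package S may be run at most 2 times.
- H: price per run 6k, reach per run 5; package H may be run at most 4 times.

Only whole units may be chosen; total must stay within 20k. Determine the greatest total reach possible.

S has the best ratio (9/3); taking only S gives at most 2×9 = 18 (stopped by the supply cap of 2).
Mixing does better — 2×R, 2×S, and 1×H: price 18 ≤ 20, reach 2·7 + 2·9 + 1·5 = 37.

37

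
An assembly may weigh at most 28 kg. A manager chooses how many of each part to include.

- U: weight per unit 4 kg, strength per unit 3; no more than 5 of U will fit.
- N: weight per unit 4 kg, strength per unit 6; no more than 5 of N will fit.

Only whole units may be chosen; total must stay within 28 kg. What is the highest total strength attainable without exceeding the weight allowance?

36

N has the best ratio (6/4); taking only N gives at most 5×6 = 30 (stopped by the supply cap of 5).
Mixing does better — 2×U and 5×N: weight 28 ≤ 28, strength 2·3 + 5·6 = 36.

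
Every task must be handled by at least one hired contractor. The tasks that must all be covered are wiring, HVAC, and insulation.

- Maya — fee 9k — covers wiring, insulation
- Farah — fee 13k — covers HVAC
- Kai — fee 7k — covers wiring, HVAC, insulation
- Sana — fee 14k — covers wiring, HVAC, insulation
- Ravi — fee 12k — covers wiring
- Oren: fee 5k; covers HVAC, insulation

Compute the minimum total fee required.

Kai alone covers wiring, HVAC, insulation — every task.
Total fee: 7.
No cover costs less than 7.

7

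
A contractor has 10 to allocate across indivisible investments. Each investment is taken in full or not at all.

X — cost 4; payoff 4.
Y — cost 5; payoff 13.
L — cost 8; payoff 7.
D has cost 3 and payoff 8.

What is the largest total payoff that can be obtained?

Y: cost 5 ≤ 10, payoff 13.
Y + D: cost 5 + 3 = 8 ≤ 10, payoff 13 + 8 = 21.
X + Y: cost 4 + 5 = 9 ≤ 10, payoff 4 + 13 = 17.
Best is Y and D with total payoff 21.

21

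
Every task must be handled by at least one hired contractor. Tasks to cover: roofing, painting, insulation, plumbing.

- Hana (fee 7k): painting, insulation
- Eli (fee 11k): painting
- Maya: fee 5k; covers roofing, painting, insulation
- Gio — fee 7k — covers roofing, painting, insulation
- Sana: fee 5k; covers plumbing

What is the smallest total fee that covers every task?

Choose Maya and Sana: together they cover roofing, painting, insulation, plumbing — every task.
Total fee: 5 + 5 = 10.
No cover costs less than 10.

10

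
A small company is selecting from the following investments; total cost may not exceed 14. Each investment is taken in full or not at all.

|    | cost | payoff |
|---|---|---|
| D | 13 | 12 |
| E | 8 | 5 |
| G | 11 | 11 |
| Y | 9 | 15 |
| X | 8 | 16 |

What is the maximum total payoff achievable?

16

Allowing fractional choices, the relaxed optimum would be about 26.0, but investments are indivisible.
Y: cost 9 ≤ 14, payoff 15.
X: cost 8 ≤ 14, payoff 16.
D: cost 13 ≤ 14, payoff 12.
Best is X with total payoff 16.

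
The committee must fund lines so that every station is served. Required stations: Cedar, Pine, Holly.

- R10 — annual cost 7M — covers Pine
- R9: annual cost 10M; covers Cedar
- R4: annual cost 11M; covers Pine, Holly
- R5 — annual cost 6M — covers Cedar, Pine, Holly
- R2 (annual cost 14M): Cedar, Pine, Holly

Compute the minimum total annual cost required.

6

R5 alone covers Cedar, Pine, Holly — every station.
Total annual cost: 6.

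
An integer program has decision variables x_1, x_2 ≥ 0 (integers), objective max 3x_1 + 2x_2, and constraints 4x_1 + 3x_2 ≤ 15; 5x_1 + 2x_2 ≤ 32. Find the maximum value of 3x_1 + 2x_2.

The continuous relaxation peaks at (3.75, 0) with value 11.25; rounding to a feasible lattice point costs some objective.
(x_1,x_2)=(3,1): 4·3+3·1=15≤15, 5·3+2·1=17≤32, objective 11.
(x_1,x_2)=(2,2): 4·2+3·2=14≤15, 5·2+2·2=14≤32, objective 10.
(x_1,x_2)=(3,0): 4·3+3·0=12≤15, 5·3+2·0=15≤32, objective 9.
No feasible integer point exceeds 11.

11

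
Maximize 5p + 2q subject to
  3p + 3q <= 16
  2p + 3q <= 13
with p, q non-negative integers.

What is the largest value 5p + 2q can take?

25

(p,q)=(5,0) is feasible, giving 25.
(p,q)=(4,1) is feasible, giving 22.
No feasible integer point exceeds 25.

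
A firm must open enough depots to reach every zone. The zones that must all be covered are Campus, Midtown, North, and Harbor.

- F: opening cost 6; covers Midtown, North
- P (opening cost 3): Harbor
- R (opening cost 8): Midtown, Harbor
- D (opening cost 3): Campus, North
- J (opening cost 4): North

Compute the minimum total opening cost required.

The greedy cost-per-new-zone heuristic would pick D, P, and F for 12, but a cheaper cover exists.
Choose R and D: together they cover Campus, Midtown, North, Harbor — every zone.
Total opening cost: 8 + 3 = 11.
No cover costs less than 11.

11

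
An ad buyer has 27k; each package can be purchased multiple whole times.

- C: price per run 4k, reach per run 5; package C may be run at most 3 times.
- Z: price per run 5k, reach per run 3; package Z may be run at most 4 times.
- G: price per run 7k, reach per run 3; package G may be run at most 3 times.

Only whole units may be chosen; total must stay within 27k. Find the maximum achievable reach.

C has the best ratio (5/4); taking only C gives at most 3×5 = 15 (stopped by the supply cap of 3).
Mixing does better — 3×C and 3×Z: price 27 ≤ 27, reach 3·5 + 3·3 = 24.

24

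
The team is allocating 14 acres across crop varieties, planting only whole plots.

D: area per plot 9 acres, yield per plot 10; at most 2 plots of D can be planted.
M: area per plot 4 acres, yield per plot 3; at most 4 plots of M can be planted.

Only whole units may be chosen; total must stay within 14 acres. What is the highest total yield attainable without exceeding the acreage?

13

D has the best ratio (10/9); taking only D gives at most 1×10 = 10 (stopped by the area limit).
Mixing does better — 1×D and 1×M: area 13 ≤ 14, yield 1·10 + 1·3 = 13.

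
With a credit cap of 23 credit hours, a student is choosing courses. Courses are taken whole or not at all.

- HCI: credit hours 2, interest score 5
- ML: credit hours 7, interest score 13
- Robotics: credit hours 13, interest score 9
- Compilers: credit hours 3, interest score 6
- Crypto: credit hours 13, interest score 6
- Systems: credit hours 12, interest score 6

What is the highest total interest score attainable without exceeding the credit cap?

28

Allowing fractional choices, the relaxed optimum would be about 31.6, but courses are indivisible.
HCI + ML + Robotics: credit hours 2 + 7 + 13 = 22 ≤ 23, interest score 5 + 13 + 9 = 27.
ML + Robotics + Compilers: credit hours 7 + 13 + 3 = 23 ≤ 23, interest score 13 + 9 + 6 = 28.
ML + Compilers + Systems: credit hours 7 + 3 + 12 = 22 ≤ 23, interest score 13 + 6 + 6 = 25.
Best is ML, Robotics, and Compilers with total interest score 28.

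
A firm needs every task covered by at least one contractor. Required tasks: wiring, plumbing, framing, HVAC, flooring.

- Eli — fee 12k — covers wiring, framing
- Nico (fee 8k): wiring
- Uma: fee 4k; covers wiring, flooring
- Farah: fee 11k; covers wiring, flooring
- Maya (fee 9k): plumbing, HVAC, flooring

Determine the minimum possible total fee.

The greedy cost-per-new-task heuristic would pick Uma, Maya, and Eli for 25, but a cheaper cover exists.
Choose Eli and Maya: together they cover wiring, plumbing, framing, HVAC, flooring — every task.
Total fee: 12 + 9 = 21.
No cover costs less than 21.

21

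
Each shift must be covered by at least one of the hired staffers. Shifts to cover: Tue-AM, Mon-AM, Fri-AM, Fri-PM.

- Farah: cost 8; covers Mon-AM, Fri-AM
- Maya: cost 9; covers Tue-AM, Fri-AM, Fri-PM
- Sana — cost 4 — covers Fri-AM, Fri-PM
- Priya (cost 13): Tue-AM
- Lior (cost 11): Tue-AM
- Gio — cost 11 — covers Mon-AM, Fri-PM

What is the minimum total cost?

This is a weighted set-cover instance.
The greedy cost-per-new-shift heuristic would pick Sana, Farah, and Maya for 21, but a cheaper cover exists.
Choose Farah and Maya: together they cover Tue-AM, Mon-AM, Fri-AM, Fri-PM — every shift.
Total cost: 8 + 9 = 17.
No cover costs less than 17.

17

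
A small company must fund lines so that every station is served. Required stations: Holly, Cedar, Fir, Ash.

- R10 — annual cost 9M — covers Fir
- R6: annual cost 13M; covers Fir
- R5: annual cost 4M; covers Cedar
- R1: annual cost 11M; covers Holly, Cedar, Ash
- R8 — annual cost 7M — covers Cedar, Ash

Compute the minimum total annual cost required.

20

The greedy cost-per-new-station heuristic would pick R8, R10, and R1 for 27, but a cheaper cover exists.
Choose R10 and R1: together they cover Holly, Cedar, Fir, Ash — every station.
Total annual cost: 9 + 11 = 20.
No cover costs less than 20.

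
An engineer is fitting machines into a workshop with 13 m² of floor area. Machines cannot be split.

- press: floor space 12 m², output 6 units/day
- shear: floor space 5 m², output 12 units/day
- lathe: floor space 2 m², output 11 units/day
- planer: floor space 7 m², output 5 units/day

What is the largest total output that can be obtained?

Allowing fractional choices, the relaxed optimum would be about 27.3, but machines are indivisible.
shear + lathe: floor space 5 + 2 = 7 ≤ 13, output 12 + 11 = 23.
lathe + planer: floor space 2 + 7 = 9 ≤ 13, output 11 + 5 = 16.
shear + planer: floor space 5 + 7 = 12 ≤ 13, output 12 + 5 = 17.
Best is shear and lathe with total output 23.

23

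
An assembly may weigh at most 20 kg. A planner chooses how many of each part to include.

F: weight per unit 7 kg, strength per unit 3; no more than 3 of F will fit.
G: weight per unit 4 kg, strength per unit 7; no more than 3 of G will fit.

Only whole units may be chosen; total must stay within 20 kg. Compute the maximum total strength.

3×G: weight 12 ≤ 20, strength 3·7 = 21.
1×F and 3×G: weight 19 ≤ 20, strength 1·3 + 3·7 = 24.
Best is 24.

24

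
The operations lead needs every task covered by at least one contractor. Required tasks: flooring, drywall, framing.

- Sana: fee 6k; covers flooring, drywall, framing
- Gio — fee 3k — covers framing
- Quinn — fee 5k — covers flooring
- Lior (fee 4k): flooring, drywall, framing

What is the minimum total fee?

4

Lior alone covers flooring, drywall, framing — every task.
Total fee: 4.
No cover costs less than 4.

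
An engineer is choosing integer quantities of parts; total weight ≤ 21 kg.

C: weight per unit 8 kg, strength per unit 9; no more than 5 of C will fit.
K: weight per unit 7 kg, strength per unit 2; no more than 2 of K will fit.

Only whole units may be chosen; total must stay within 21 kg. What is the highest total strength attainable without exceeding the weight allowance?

C has the best ratio (9/8); taking only C gives at most 2×9 = 18 (stopped by the weight limit).
Optimal: 2×C: weight 16 ≤ 21, strength 2·9 = 18.

18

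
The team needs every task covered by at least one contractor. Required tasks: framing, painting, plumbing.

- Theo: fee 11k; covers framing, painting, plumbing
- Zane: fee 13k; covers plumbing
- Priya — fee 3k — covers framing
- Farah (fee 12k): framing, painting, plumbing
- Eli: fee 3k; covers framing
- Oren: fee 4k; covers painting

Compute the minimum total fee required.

11

Theo alone covers framing, painting, plumbing — every task.
Total fee: 11.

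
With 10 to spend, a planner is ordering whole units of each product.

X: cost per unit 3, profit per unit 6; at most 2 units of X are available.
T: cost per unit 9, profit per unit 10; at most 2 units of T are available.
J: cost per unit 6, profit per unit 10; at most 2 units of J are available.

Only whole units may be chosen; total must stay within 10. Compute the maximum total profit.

This is a bounded integer knapsack.
1×X and 1×J: cost 9 ≤ 10, profit 1·6 + 1·10 = 16.
2×X: cost 6 ≤ 10, profit 2·6 = 12.
Best is 16.

16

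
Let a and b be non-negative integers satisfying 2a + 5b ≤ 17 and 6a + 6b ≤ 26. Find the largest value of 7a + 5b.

28

(a,b)=(4,0): 2·4+5·0=8≤17, 6·4+6·0=24≤26, objective 28.
(a,b)=(3,1): 2·3+5·1=11≤17, 6·3+6·1=24≤26, objective 26.
(a,b)=(3,0): 2·3+5·0=6≤17, 6·3+6·0=18≤26, objective 21.
Maximum is 28 at (a,b)=(4,0).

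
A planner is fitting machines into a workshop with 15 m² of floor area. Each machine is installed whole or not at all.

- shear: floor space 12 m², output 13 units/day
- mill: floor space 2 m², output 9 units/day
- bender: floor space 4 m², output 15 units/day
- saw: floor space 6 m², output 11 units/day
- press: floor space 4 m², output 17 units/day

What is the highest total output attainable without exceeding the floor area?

mill + bender + press: floor space 2 + 4 + 4 = 10 ≤ 15, output 9 + 15 + 17 = 41.
mill + saw + press: floor space 2 + 6 + 4 = 12 ≤ 15, output 9 + 11 + 17 = 37.
bender + saw + press: floor space 4 + 6 + 4 = 14 ≤ 15, output 15 + 11 + 17 = 43.
Best is bender, saw, and press with total output 43.

43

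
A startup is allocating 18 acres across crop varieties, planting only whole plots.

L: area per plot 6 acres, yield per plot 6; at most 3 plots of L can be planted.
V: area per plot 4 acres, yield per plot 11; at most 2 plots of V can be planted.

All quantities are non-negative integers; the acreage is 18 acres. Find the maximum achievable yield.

This is a bounded integer knapsack.
Take 1×L and 2×V: area 14 ≤ 18, yield 1·6 + 2·11 = 28.
V has the best ratio (11/4) and is taken to its limit of 2; remaining capacity is filled optimally with the others.

28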